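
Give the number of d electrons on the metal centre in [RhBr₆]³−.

d6

Ligand charges: each bromide is −1. With an overall charge of −3 the rhodium centre must be in the +3 oxidation state.
Group 9 minus oxidation state 3 gives a d⁶ configuration.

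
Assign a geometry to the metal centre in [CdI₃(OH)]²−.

tetrahedral

Each iodide is −1; each hydroxide is −1; balancing the −2 overall charge requires Cd(II).
Cd sits in group 12, so the d-electron count is 12 − 2 = 10.
Coordination number: 4.
A d¹⁰ ion has no crystal-field stabilisation preference between square planar and tetrahedral, so four ligands adopt the sterically favoured tetrahedral geometry.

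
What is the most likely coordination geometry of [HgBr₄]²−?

tetrahedral

Summing ligand charges against the −2 overall charge gives an oxidation state of +2 for mercury.
Mercury is a group-12 element; Hg(II) is therefore d¹⁰.
Coordination number: 4.
A d¹⁰ ion has no crystal-field stabilisation preference between square planar and tetrahedral, so four ligands adopt the sterically favoured tetrahedral geometry.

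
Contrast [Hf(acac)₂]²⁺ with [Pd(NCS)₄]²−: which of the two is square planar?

[Pd(NCS)₄]²−

For [Hf(acac)₂]²⁺: Each acetylacetonate is −1; balancing the +2 overall charge requires Hf(IV). Group 4 minus oxidation state 4 gives a d⁰ configuration. A d⁰ ion has no crystal-field stabilisation preference between square planar and tetrahedral, so four ligands adopt the sterically favoured tetrahedral geometry. → tetrahedral.
For [Pd(NCS)₄]²−: Each isothiocyanate is −1; balancing the −2 overall charge requires Pd(II). Group 10 minus oxidation state 2 gives a d⁸ configuration. A 4d d⁸ ion has a large crystal-field splitting; square planar leaves the high-energy d_{x²−y²} orbital empty and maximises CFSE. → square planar.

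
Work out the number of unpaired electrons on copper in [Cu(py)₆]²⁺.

1 unpaired electron

Ligand charges: pyridine is neutral. With an overall charge of +2 the copper centre must be in the +2 oxidation state.
Cu sits in group 11, so the d-electron count is 11 − 2 = 9.
In an octahedral field the d⁹ configuration is t₂g⁶e_g³ (only one arrangement possible), giving 1 unpaired electron.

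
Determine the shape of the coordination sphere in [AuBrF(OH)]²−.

trigonal planar

Summing ligand charges against the −2 overall charge gives an oxidation state of +1 for gold.
Group 11 minus oxidation state 1 gives a d¹⁰ configuration.
With 3 monodentate ligands the coordination number is 3.
Three ligands around a d¹⁰ centre minimise repulsion in a trigonal-planar arrangement.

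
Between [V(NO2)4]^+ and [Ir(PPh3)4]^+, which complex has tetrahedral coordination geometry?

For [V(NO2)4]^+: Ligand charges: each nitro (N-bound nitrite) is −1. With an overall charge of +1 the vanadium centre must be in the +5 oxidation state. Group 5 minus oxidation state 5 gives a d⁰ configuration. A d⁰ ion has no crystal-field stabilisation preference between square planar and tetrahedral, so four ligands adopt the sterically favoured tetrahedral geometry. → tetrahedral.
For [Ir(PPh3)4]^+: Ligand charges: triphenylphosphine is neutral. With an overall charge of +1 the iridium centre must be in the +1 oxidation state. Group 9 minus oxidation state 1 gives a d⁸ configuration. A 5d d⁸ ion has a large crystal-field splitting; square planar leaves the high-energy d_{x²−y²} orbital empty and maximises CFSE. → square planar.

[V(NO2)4]^+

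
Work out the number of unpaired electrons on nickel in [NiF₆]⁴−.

2 unpaired electrons

Summing ligand charges against the −4 overall charge gives an oxidation state of +2 for nickel.
Group 10 minus oxidation state 2 gives a d⁸ configuration.
In an octahedral field the d⁸ configuration is t₂g⁶e_g² (only one arrangement possible), giving 2 unpaired electrons.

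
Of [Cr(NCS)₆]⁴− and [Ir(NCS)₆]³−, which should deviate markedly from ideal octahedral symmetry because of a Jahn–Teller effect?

[Cr(NCS)₆]⁴−

[Cr(NCS)₆]⁴−: Each isothiocyanate is −1; balancing the −4 overall charge requires Cr(II). Chromium is a group-6 element; Cr(II) is therefore d⁴. Isothiocyanate is a weak-field ligand for a first-row metal, so the complex is high-spin. The t₂g³e_g¹ (high-spin) configuration has an unevenly filled e_g set; the Jahn–Teller theorem predicts a tetragonal distortion (typically axial elongation) to lift the degeneracy.
[Ir(NCS)₆]³−: Summing ligand charges against the −3 overall charge gives an oxidation state of +3 for iridium. Group 9 minus oxidation state 3 gives a d⁶ configuration. A 5d ion has a large Δₒ and is invariably low-spin. The d⁶ configuration leaves the e_g set evenly filled (or empty) — no strong Jahn–Teller driving force.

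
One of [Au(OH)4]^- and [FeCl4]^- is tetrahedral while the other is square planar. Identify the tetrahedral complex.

For [Au(OH)4]^-: Each hydroxide is −1; balancing the −1 overall charge requires Au(III). Gold is a group-11 element; Au(III) is therefore d⁸. A 5d d⁸ ion has a large crystal-field splitting; square planar leaves the high-energy d_{x²−y²} orbital empty and maximises CFSE. → square planar.
For [FeCl4]^-: Ligand charges: each chloride is −1. With an overall charge of −1 the iron centre must be in the +3 oxidation state. Iron is a group-8 element; Fe(III) is therefore d⁵. A high-spin d⁵ ion has zero CFSE in either geometry, so four ligands adopt the sterically favoured tetrahedral geometry. → tetrahedral.

[FeCl4]^-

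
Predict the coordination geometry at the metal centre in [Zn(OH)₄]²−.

Each hydroxide is −1; balancing the −2 overall charge requires Zn(II).
Group 12 minus oxidation state 2 gives a d¹⁰ configuration.
With 4 monodentate ligands the coordination number is 4.
A d¹⁰ ion has no crystal-field stabilisation preference between square planar and tetrahedral, so four ligands adopt the sterically favoured tetrahedral geometry.

tetrahedral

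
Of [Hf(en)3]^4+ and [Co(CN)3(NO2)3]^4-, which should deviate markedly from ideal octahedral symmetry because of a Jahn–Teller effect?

[Hf(en)3]^4+: Ethylenediamine is neutral; balancing the +4 overall charge requires Hf(IV). Hafnium is a group-4 element; Hf(IV) is therefore d⁰. The d⁰ configuration leaves the e_g set evenly filled (or empty) — no strong Jahn–Teller driving force.
[Co(CN)3(NO2)3]^4-: Ligand charges: each cyanide is −1; each nitro (N-bound nitrite) is −1. With an overall charge of −4 the cobalt centre must be in the +2 oxidation state. Group 9 minus oxidation state 2 gives a d⁷ configuration. Cyanide and nitro (N-bound nitrite) are strong-field ligands (high in the spectrochemical series) for a first-row metal, so the complex is low-spin. The t₂g⁶e_g¹ (low-spin) configuration has an unevenly filled e_g set; the Jahn–Teller theorem predicts a tetragonal distortion (typically axial elongation) to lift the degeneracy.

[Co(CN)3(NO2)3]^4-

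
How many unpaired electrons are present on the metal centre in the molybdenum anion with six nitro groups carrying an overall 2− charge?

Ligand charges: each nitro (N-bound nitrite) is −1. With an overall charge of −2 the molybdenum centre must be in the +4 oxidation state.
Molybdenum is a group-6 element; Mo(IV) is therefore d².
In an octahedral field the d² configuration is t₂g²e_g⁰ (only one arrangement possible), giving 2 unpaired electrons.

2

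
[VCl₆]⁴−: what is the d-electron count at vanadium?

Each chloride is −1; balancing the −4 overall charge requires V(II).
V sits in group 5, so the d-electron count is 5 − 2 = 3.

d³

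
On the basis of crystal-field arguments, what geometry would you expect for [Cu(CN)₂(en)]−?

Summing ligand charges against the −1 overall charge gives an oxidation state of +1 for copper.
Group 11 minus oxidation state 1 gives a d¹⁰ configuration.
Counting donor atoms: 2×cyanide (monodentate) → 2 donors; 1×ethylenediamine (bidentate) → 2 donors. Coordination number = 4.
A d¹⁰ ion has no crystal-field stabilisation preference between square planar and tetrahedral, so four ligands adopt the sterically favoured tetrahedral geometry.

tetrahedral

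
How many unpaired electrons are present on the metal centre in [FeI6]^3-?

5 unpaired electrons

Summing ligand charges against the −3 overall charge gives an oxidation state of +3 for iron.
Iron is a group-8 element; Fe(III) is therefore d⁵.
The spin state decides the count: Iodide is a weak-field ligand for a first-row metal, so the complex is high-spin.
An octahedral high-spin d⁵ ion is t₂g³e_g², giving 5 unpaired electrons.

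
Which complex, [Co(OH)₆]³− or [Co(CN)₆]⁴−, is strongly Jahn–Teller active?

[Co(OH)₆]³−: Each hydroxide is −1; balancing the −3 overall charge requires Co(III). Group 9 minus oxidation state 3 gives a d⁶ configuration. Co(III) has an exceptionally large octahedral splitting and is low-spin with essentially every ligand except fluoride. The d⁶ configuration leaves the e_g set evenly filled (or empty) — no strong Jahn–Teller driving force.
[Co(CN)₆]⁴−: Each cyanide is −1; balancing the −4 overall charge requires Co(II). Group 9 minus oxidation state 2 gives a d⁷ configuration. Cyanide is a strong-field ligand (high in the spectrochemical series) for a first-row metal, so the complex is low-spin. The t₂g⁶e_g¹ (low-spin) configuration has an unevenly filled e_g set; the Jahn–Teller theorem predicts a tetragonal distortion (typically axial elongation) to lift the degeneracy.

[Co(CN)₆]⁴−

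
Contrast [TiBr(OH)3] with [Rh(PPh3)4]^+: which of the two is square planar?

For [TiBr(OH)3]: Summing ligand charges against the 0 overall charge gives an oxidation state of +4 for titanium. Titanium is a group-4 element; Ti(IV) is therefore d⁰. A d⁰ ion has no crystal-field stabilisation preference between square planar and tetrahedral, so four ligands adopt the sterically favoured tetrahedral geometry. → tetrahedral.
For [Rh(PPh3)4]^+: Triphenylphosphine is neutral; balancing the +1 overall charge requires Rh(I). Rhodium is a group-9 element; Rh(I) is therefore d⁸. A 4d d⁸ ion has a large crystal-field splitting; square planar leaves the high-energy d_{x²−y²} orbital empty and maximises CFSE. → square planar.

[Rh(PPh3)4]^+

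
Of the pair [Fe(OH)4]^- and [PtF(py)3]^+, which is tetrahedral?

For [Fe(OH)4]^-: Each hydroxide is −1; balancing the −1 overall charge requires Fe(III). Group 8 minus oxidation state 3 gives a d⁵ configuration. A high-spin d⁵ ion has zero CFSE in either geometry, so four ligands adopt the sterically favoured tetrahedral geometry. → tetrahedral.
For [PtF(py)3]^+: Ligand charges: each fluoride is −1; pyridine is neutral. With an overall charge of +1 the platinum centre must be in the +2 oxidation state. Group 10 minus oxidation state 2 gives a d⁸ configuration. A 5d d⁸ ion has a large crystal-field splitting; square planar leaves the high-energy d_{x²−y²} orbital empty and maximises CFSE. → square planar.

[Fe(OH)4]^-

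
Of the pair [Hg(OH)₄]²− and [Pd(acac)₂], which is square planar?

For [Hg(OH)₄]²−: Ligand charges: each hydroxide is −1. With an overall charge of −2 the mercury centre must be in the +2 oxidation state. Group 12 minus oxidation state 2 gives a d¹⁰ configuration. A d¹⁰ ion has no crystal-field stabilisation preference between square planar and tetrahedral, so four ligands adopt the sterically favoured tetrahedral geometry. → tetrahedral.
For [Pd(acac)₂]: Summing ligand charges against the 0 overall charge gives an oxidation state of +2 for palladium. Group 10 minus oxidation state 2 gives a d⁸ configuration. A 4d d⁸ ion has a large crystal-field splitting; square planar leaves the high-energy d_{x²−y²} orbital empty and maximises CFSE. → square planar.

[Pd(acac)₂]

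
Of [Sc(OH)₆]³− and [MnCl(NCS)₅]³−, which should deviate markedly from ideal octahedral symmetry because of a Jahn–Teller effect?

[MnCl(NCS)₅]³−

[Sc(OH)₆]³−: Each hydroxide is −1; balancing the −3 overall charge requires Sc(III). Scandium is a group-3 element; Sc(III) is therefore d⁰. The d⁰ configuration leaves the e_g set evenly filled (or empty) — no strong Jahn–Teller driving force.
[MnCl(NCS)₅]³−: Summing ligand charges against the −3 overall charge gives an oxidation state of +3 for manganese. Manganese is a group-7 element; Mn(III) is therefore d⁴. Chloride and isothiocyanate are weak-field ligands for a first-row metal, so the complex is high-spin. The t₂g³e_g¹ (high-spin) configuration has an unevenly filled e_g set; the Jahn–Teller theorem predicts a tetragonal distortion (typically axial elongation) to lift the degeneracy.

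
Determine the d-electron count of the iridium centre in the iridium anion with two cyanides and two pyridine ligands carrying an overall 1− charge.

Summing ligand charges against the −1 overall charge gives an oxidation state of +1 for iridium.
Ir sits in group 9, so the d-electron count is 9 − 1 = 8.

d8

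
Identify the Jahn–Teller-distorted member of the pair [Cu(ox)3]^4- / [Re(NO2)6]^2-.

[Cu(ox)3]^4-: Summing ligand charges against the −4 overall charge gives an oxidation state of +2 for copper. Cu sits in group 11, so the d-electron count is 11 − 2 = 9. The t₂g⁶e_g³ configuration has an unevenly filled e_g set; the Jahn–Teller theorem predicts a tetragonal distortion (typically axial elongation) to lift the degeneracy.
[Re(NO2)6]^2-: Summing ligand charges against the −2 overall charge gives an oxidation state of +4 for rhenium. Rhenium is a group-7 element; Re(IV) is therefore d³. The d³ configuration leaves the e_g set evenly filled (or empty) — no strong Jahn–Teller driving force.

[Cu(ox)3]^4-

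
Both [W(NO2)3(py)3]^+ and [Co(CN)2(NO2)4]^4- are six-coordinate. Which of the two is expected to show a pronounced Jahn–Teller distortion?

[W(NO2)3(py)3]^+: Each nitro (N-bound nitrite) is −1; pyridine is neutral; balancing the +1 overall charge requires W(IV). Tungsten is a group-6 element; W(IV) is therefore d². The d² configuration leaves the e_g set evenly filled (or empty) — no strong Jahn–Teller driving force.
[Co(CN)2(NO2)4]^4-: Ligand charges: each cyanide is −1; each nitro (N-bound nitrite) is −1. With an overall charge of −4 the cobalt centre must be in the +2 oxidation state. Cobalt is a group-9 element; Co(II) is therefore d⁷. Cyanide and nitro (N-bound nitrite) are strong-field ligands (high in the spectrochemical series) for a first-row metal, so the complex is low-spin. The t₂g⁶e_g¹ (low-spin) configuration has an unevenly filled e_g set; the Jahn–Teller theorem predicts a tetragonal distortion (typically axial elongation) to lift the degeneracy.

[Co(CN)2(NO2)4]^4-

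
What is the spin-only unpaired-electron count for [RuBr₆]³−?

1 unpaired electron

Each bromide is −1; balancing the −3 overall charge requires Ru(III).
Ru sits in group 8, so the d-electron count is 8 − 3 = 5.
The spin state decides the count: a 4d ion has a large Δₒ and is invariably low-spin.
An octahedral low-spin d⁵ ion is t₂g⁵e_g⁰, giving 1 unpaired electron.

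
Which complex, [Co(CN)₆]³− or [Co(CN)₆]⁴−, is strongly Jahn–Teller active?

[Co(CN)₆]³−: Summing ligand charges against the −3 overall charge gives an oxidation state of +3 for cobalt. Cobalt is a group-9 element; Co(III) is therefore d⁶. Co(III) has an exceptionally large octahedral splitting and is low-spin with essentially every ligand except fluoride. The d⁶ configuration leaves the e_g set evenly filled (or empty) — no strong Jahn–Teller driving force.
[Co(CN)₆]⁴−: Each cyanide is −1; balancing the −4 overall charge requires Co(II). Co sits in group 9, so the d-electron count is 9 − 2 = 7. Cyanide is a strong-field ligand (high in the spectrochemical series) for a first-row metal, so the complex is low-spin. The t₂g⁶e_g¹ (low-spin) configuration has an unevenly filled e_g set; the Jahn–Teller theorem predicts a tetragonal distortion (typically axial elongation) to lift the degeneracy.

[Co(CN)₆]⁴−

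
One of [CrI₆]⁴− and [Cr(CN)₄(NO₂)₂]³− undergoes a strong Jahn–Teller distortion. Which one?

[CrI₆]⁴−

[CrI₆]⁴−: Each iodide is −1; balancing the −4 overall charge requires Cr(II). Cr sits in group 6, so the d-electron count is 6 − 2 = 4. Iodide is a weak-field ligand for a first-row metal, so the complex is high-spin. The t₂g³e_g¹ (high-spin) configuration has an unevenly filled e_g set; the Jahn–Teller theorem predicts a tetragonal distortion (typically axial elongation) to lift the degeneracy.
[Cr(CN)₄(NO₂)₂]³−: Summing ligand charges against the −3 overall charge gives an oxidation state of +3 for chromium. Group 6 minus oxidation state 3 gives a d³ configuration. The d³ configuration leaves the e_g set evenly filled (or empty) — no strong Jahn–Teller driving force.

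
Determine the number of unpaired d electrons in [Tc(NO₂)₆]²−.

3

Each nitro (N-bound nitrite) is −1; balancing the −2 overall charge requires Tc(IV).
Technetium is a group-7 element; Tc(IV) is therefore d³.
In an octahedral field the d³ configuration is t₂g³e_g⁰ (only one arrangement possible), giving 3 unpaired electrons.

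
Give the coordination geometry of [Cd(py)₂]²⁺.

Ligand charges: pyridine is neutral. With an overall charge of +2 the cadmium centre must be in the +2 oxidation state.
Group 12 minus oxidation state 2 gives a d¹⁰ configuration.
With 2 monodentate ligands the coordination number is 2.
A d¹⁰ ion with only two ligands adopts a linear arrangement (sp hybridisation; no CFSE preference).

linear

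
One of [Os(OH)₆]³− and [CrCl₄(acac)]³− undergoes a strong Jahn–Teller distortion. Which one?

[Os(OH)₆]³−: Summing ligand charges against the −3 overall charge gives an oxidation state of +3 for osmium. Group 8 minus oxidation state 3 gives a d⁵ configuration. A 5d ion has a large Δₒ and is invariably low-spin. The d⁵ configuration leaves the e_g set evenly filled (or empty) — no strong Jahn–Teller driving force.
[CrCl₄(acac)]³−: Ligand charges: each chloride is −1; each acetylacetonate is −1. With an overall charge of −3 the chromium centre must be in the +2 oxidation state. Chromium is a group-6 element; Cr(II) is therefore d⁴. Acetylacetonate and chloride are weak-field ligands for a first-row metal, so the complex is high-spin. The t₂g³e_g¹ (high-spin) configuration has an unevenly filled e_g set; the Jahn–Teller theorem predicts a tetragonal distortion (typically axial elongation) to lift the degeneracy.

[CrCl₄(acac)]³−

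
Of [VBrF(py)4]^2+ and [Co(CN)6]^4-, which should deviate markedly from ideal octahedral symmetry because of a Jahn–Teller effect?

[VBrF(py)4]^2+: Ligand charges: each bromide is −1; each fluoride is −1; pyridine is neutral. With an overall charge of +2 the vanadium centre must be in the +4 oxidation state. V sits in group 5, so the d-electron count is 5 − 4 = 1. The d¹ configuration leaves the e_g set evenly filled (or empty) — no strong Jahn–Teller driving force.
[Co(CN)6]^4-: Summing ligand charges against the −4 overall charge gives an oxidation state of +2 for cobalt. Co sits in group 9, so the d-electron count is 9 − 2 = 7. Cyanide is a strong-field ligand (high in the spectrochemical series) for a first-row metal, so the complex is low-spin. The t₂g⁶e_g¹ (low-spin) configuration has an unevenly filled e_g set; the Jahn–Teller theorem predicts a tetragonal distortion (typically axial elongation) to lift the degeneracy.

[Co(CN)6]^4-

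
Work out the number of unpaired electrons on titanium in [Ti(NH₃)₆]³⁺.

1

Summing ligand charges against the +3 overall charge gives an oxidation state of +3 for titanium.
Ti sits in group 4, so the d-electron count is 4 − 3 = 1.
In an octahedral field the d¹ configuration is t₂g¹e_g⁰ (only one arrangement possible), giving 1 unpaired electron.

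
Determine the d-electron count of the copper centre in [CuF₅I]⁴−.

Summing ligand charges against the −4 overall charge gives an oxidation state of +2 for copper.
Copper is a group-11 element; Cu(II) is therefore d⁹.

d⁹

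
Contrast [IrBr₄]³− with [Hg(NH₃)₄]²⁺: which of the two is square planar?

For [IrBr₄]³−: Ligand charges: each bromide is −1. With an overall charge of −3 the iridium centre must be in the +1 oxidation state. Iridium is a group-9 element; Ir(I) is therefore d⁸. A 5d d⁸ ion has a large crystal-field splitting; square planar leaves the high-energy d_{x²−y²} orbital empty and maximises CFSE. → square planar.
For [Hg(NH₃)₄]²⁺: Summing ligand charges against the +2 overall charge gives an oxidation state of +2 for mercury. Hg sits in group 12, so the d-electron count is 12 − 2 = 10. A d¹⁰ ion has no crystal-field stabilisation preference between square planar and tetrahedral, so four ligands adopt the sterically favoured tetrahedral geometry. → tetrahedral.

[IrBr₄]³−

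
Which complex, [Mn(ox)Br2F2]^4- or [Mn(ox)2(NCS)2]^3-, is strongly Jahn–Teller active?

[Mn(ox)2(NCS)2]^3-

[Mn(ox)Br2F2]^4-: Each oxalate is −2; each bromide is −1; each fluoride is −1; balancing the −4 overall charge requires Mn(II). Manganese is a group-7 element; Mn(II) is therefore d⁵. Bromide, fluoride, and oxalate are weak-field ligands for a first-row metal, so the complex is high-spin. The d⁵ configuration leaves the e_g set evenly filled (or empty) — no strong Jahn–Teller driving force.
[Mn(ox)2(NCS)2]^3-: Each oxalate is −2; each isothiocyanate is −1; balancing the −3 overall charge requires Mn(III). Mn sits in group 7, so the d-electron count is 7 − 3 = 4. Isothiocyanate and oxalate are weak-field ligands for a first-row metal, so the complex is high-spin. The t₂g³e_g¹ (high-spin) configuration has an unevenly filled e_g set; the Jahn–Teller theorem predicts a tetragonal distortion (typically axial elongation) to lift the degeneracy.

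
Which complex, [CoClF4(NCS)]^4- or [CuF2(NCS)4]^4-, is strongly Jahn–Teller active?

[CuF2(NCS)4]^4-

[CoClF4(NCS)]^4-: Ligand charges: each chloride is −1; each fluoride is −1; each isothiocyanate is −1. With an overall charge of −4 the cobalt centre must be in the +2 oxidation state. Co sits in group 9, so the d-electron count is 9 − 2 = 7. Chloride, fluoride, and isothiocyanate are weak-field ligands for a first-row metal, so the complex is high-spin. The d⁷ configuration leaves the e_g set evenly filled (or empty) — no strong Jahn–Teller driving force.
[CuF2(NCS)4]^4-: Each fluoride is −1; each isothiocyanate is −1; balancing the −4 overall charge requires Cu(II). Cu sits in group 11, so the d-electron count is 11 − 2 = 9. The t₂g⁶e_g³ configuration has an unevenly filled e_g set; the Jahn–Teller theorem predicts a tetragonal distortion (typically axial elongation) to lift the degeneracy.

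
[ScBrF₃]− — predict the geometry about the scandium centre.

tetrahedral

Each bromide is −1; each fluoride is −1; balancing the −1 overall charge requires Sc(III).
Group 3 minus oxidation state 3 gives a d⁰ configuration.
With 4 monodentate ligands the coordination number is 4.
A d⁰ ion has no crystal-field stabilisation preference between square planar and tetrahedral, so four ligands adopt the sterically favoured tetrahedral geometry.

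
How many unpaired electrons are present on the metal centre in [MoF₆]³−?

Each fluoride is −1; balancing the −3 overall charge requires Mo(III).
Group 6 minus oxidation state 3 gives a d³ configuration.
In an octahedral field the d³ configuration is t₂g³e_g⁰ (only one arrangement possible), giving 3 unpaired electrons.

3 unpaired electrons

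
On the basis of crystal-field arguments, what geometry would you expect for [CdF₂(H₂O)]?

Each fluoride is −1; water is neutral; balancing the 0 overall charge requires Cd(II).
Cadmium is a group-12 element; Cd(II) is therefore d¹⁰.
With 3 monodentate ligands the coordination number is 3.
Three ligands around a d¹⁰ centre minimise repulsion in a trigonal-planar arrangement.

trigonal planar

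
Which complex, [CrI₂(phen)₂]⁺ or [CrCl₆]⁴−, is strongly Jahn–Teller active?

[CrI₂(phen)₂]⁺: Each iodide is −1; 1,10-phenanthroline is neutral; balancing the +1 overall charge requires Cr(III). Cr sits in group 6, so the d-electron count is 6 − 3 = 3. The d³ configuration leaves the e_g set evenly filled (or empty) — no strong Jahn–Teller driving force.
[CrCl₆]⁴−: Each chloride is −1; balancing the −4 overall charge requires Cr(II). Cr sits in group 6, so the d-electron count is 6 − 2 = 4. Chloride is a weak-field ligand for a first-row metal, so the complex is high-spin. The t₂g³e_g¹ (high-spin) configuration has an unevenly filled e_g set; the Jahn–Teller theorem predicts a tetragonal distortion (typically axial elongation) to lift the degeneracy.

[CrCl₆]⁴−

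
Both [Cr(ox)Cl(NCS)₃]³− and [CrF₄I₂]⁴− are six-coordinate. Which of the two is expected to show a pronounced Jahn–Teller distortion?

[CrF₄I₂]⁴−

[Cr(ox)Cl(NCS)₃]³−: Ligand charges: each oxalate is −2; each chloride is −1; each isothiocyanate is −1. With an overall charge of −3 the chromium centre must be in the +3 oxidation state. Cr sits in group 6, so the d-electron count is 6 − 3 = 3. The d³ configuration leaves the e_g set evenly filled (or empty) — no strong Jahn–Teller driving force.
[CrF₄I₂]⁴−: Ligand charges: each fluoride is −1; each iodide is −1. With an overall charge of −4 the chromium centre must be in the +2 oxidation state. Group 6 minus oxidation state 2 gives a d⁴ configuration. Fluoride and iodide are weak-field ligands for a first-row metal, so the complex is high-spin. The t₂g³e_g¹ (high-spin) configuration has an unevenly filled e_g set; the Jahn–Teller theorem predicts a tetragonal distortion (typically axial elongation) to lift the degeneracy.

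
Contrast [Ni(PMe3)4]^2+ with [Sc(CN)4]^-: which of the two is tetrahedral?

[Sc(CN)4]^-

For [Ni(PMe3)4]^2+: Ligand charges: trimethylphosphine is neutral. With an overall charge of +2 the nickel centre must be in the +2 oxidation state. Ni sits in group 10, so the d-electron count is 10 − 2 = 8. Trimethylphosphine is a strong-field ligand (high in the spectrochemical series). A 3d d⁸ ion with strong-field ligands gains enough CFSE to favour square planar over tetrahedral. → square planar.
For [Sc(CN)4]^-: Ligand charges: each cyanide is −1. With an overall charge of −1 the scandium centre must be in the +3 oxidation state. Scandium is a group-3 element; Sc(III) is therefore d⁰. A d⁰ ion has no crystal-field stabilisation preference between square planar and tetrahedral, so four ligands adopt the sterically favoured tetrahedral geometry. → tetrahedral.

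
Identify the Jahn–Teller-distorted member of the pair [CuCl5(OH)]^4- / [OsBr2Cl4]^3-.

[CuCl5(OH)]^4-

[CuCl5(OH)]^4-: Summing ligand charges against the −4 overall charge gives an oxidation state of +2 for copper. Group 11 minus oxidation state 2 gives a d⁹ configuration. The t₂g⁶e_g³ configuration has an unevenly filled e_g set; the Jahn–Teller theorem predicts a tetragonal distortion (typically axial elongation) to lift the degeneracy.
[OsBr2Cl4]^3-: Each bromide is −1; each chloride is −1; balancing the −3 overall charge requires Os(III). Os sits in group 8, so the d-electron count is 8 − 3 = 5. A 5d ion has a large Δₒ and is invariably low-spin. The d⁵ configuration leaves the e_g set evenly filled (or empty) — no strong Jahn–Teller driving force.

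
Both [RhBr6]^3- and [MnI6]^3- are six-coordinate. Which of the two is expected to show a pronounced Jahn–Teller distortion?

[RhBr6]^3-: Ligand charges: each bromide is −1. With an overall charge of −3 the rhodium centre must be in the +3 oxidation state. Rhodium is a group-9 element; Rh(III) is therefore d⁶. A 4d ion has a large Δₒ and is invariably low-spin. The d⁶ configuration leaves the e_g set evenly filled (or empty) — no strong Jahn–Teller driving force.
[MnI6]^3-: Each iodide is −1; balancing the −3 overall charge requires Mn(III). Manganese is a group-7 element; Mn(III) is therefore d⁴. Iodide is a weak-field ligand for a first-row metal, so the complex is high-spin. The t₂g³e_g¹ (high-spin) configuration has an unevenly filled e_g set; the Jahn–Teller theorem predicts a tetragonal distortion (typically axial elongation) to lift the degeneracy.

[MnI6]^3-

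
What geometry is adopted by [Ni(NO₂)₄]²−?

Ligand charges: each nitro (N-bound nitrite) is −1. With an overall charge of −2 the nickel centre must be in the +2 oxidation state.
Nickel is a group-10 element; Ni(II) is therefore d⁸.
Coordination number: 4.
Nitro (N-bound nitrite) is a strong-field ligand (high in the spectrochemical series).
A 3d d⁸ ion with strong-field ligands gains enough CFSE to favour square planar over tetrahedral.

square planar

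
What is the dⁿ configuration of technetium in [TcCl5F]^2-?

d³

Each chloride is −1; each fluoride is −1; balancing the −2 overall charge requires Tc(IV).
Group 7 minus oxidation state 4 gives a d³ configuration.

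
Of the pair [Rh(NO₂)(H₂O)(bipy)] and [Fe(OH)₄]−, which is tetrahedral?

[Fe(OH)₄]−

For [Rh(NO₂)(H₂O)(bipy)]: Each nitro (N-bound nitrite) is −1; water is neutral; 2,2′-bipyridine is neutral; balancing the 0 overall charge requires Rh(I). Group 9 minus oxidation state 1 gives a d⁸ configuration. A 4d d⁸ ion has a large crystal-field splitting; square planar leaves the high-energy d_{x²−y²} orbital empty and maximises CFSE. → square planar.
For [Fe(OH)₄]−: Ligand charges: each hydroxide is −1. With an overall charge of −1 the iron centre must be in the +3 oxidation state. Iron is a group-8 element; Fe(III) is therefore d⁵. A high-spin d⁵ ion has zero CFSE in either geometry, so four ligands adopt the sterically favoured tetrahedral geometry. → tetrahedral.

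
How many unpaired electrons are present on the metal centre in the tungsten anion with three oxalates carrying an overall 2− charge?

2

Summing ligand charges against the −2 overall charge gives an oxidation state of +4 for tungsten.
Tungsten is a group-6 element; W(IV) is therefore d².
Counting donor atoms: 3×oxalate (bidentate) → 6 donors. Coordination number = 6.
In an octahedral field the d² configuration is t₂g²e_g⁰ (only one arrangement possible), giving 2 unpaired electrons.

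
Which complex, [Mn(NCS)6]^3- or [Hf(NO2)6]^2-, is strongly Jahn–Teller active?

[Mn(NCS)6]^3-: Summing ligand charges against the −3 overall charge gives an oxidation state of +3 for manganese. Manganese is a group-7 element; Mn(III) is therefore d⁴. Isothiocyanate is a weak-field ligand for a first-row metal, so the complex is high-spin. The t₂g³e_g¹ (high-spin) configuration has an unevenly filled e_g set; the Jahn–Teller theorem predicts a tetragonal distortion (typically axial elongation) to lift the degeneracy.
[Hf(NO2)6]^2-: Summing ligand charges against the −2 overall charge gives an oxidation state of +4 for hafnium. Hafnium is a group-4 element; Hf(IV) is therefore d⁰. The d⁰ configuration leaves the e_g set evenly filled (or empty) — no strong Jahn–Teller driving force.

[Mn(NCS)6]^3-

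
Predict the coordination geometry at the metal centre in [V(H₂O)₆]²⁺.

octahedral

Water is neutral; balancing the +2 overall charge requires V(II).
V sits in group 5, so the d-electron count is 5 − 2 = 3.
Coordination number: 6.
Six donors around a single metal centre give an octahedral coordination sphere.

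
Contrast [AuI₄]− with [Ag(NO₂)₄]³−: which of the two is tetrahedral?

For [AuI₄]−: Ligand charges: each iodide is −1. With an overall charge of −1 the gold centre must be in the +3 oxidation state. Gold is a group-11 element; Au(III) is therefore d⁸. A 5d d⁸ ion has a large crystal-field splitting; square planar leaves the high-energy d_{x²−y²} orbital empty and maximises CFSE. → square planar.
For [Ag(NO₂)₄]³−: Ligand charges: each nitro (N-bound nitrite) is −1. With an overall charge of −3 the silver centre must be in the +1 oxidation state. Group 11 minus oxidation state 1 gives a d¹⁰ configuration. A d¹⁰ ion has no crystal-field stabilisation preference between square planar and tetrahedral, so four ligands adopt the sterically favoured tetrahedral geometry. → tetrahedral.

[Ag(NO₂)₄]³−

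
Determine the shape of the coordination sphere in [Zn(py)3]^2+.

trigonal planar

Ligand charges: pyridine is neutral. With an overall charge of +2 the zinc centre must be in the +2 oxidation state.
Zinc is a group-12 element; Zn(II) is therefore d¹⁰.
With 3 monodentate ligands the coordination number is 3.
Three ligands around a d¹⁰ centre minimise repulsion in a trigonal-planar arrangement.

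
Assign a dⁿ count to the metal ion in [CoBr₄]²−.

d7

Ligand charges: each bromide is −1. With an overall charge of −2 the cobalt centre must be in the +2 oxidation state.
Cobalt is a group-9 element; Co(II) is therefore d⁷.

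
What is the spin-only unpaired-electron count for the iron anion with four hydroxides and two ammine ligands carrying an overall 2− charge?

4 unpaired electrons

Ligand charges: each hydroxide is −1; ammonia is neutral. With an overall charge of −2 the iron centre must be in the +2 oxidation state.
Iron is a group-8 element; Fe(II) is therefore d⁶.
The spin state decides the count: Hydroxide is a weak-field ligand for a first-row metal, so the complex is high-spin.
An octahedral high-spin d⁶ ion is t₂g⁴e_g², giving 4 unpaired electrons.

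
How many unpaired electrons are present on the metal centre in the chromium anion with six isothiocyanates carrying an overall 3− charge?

Each isothiocyanate is −1; balancing the −3 overall charge requires Cr(III).
Group 6 minus oxidation state 3 gives a d³ configuration.
In an octahedral field the d³ configuration is t₂g³e_g⁰ (only one arrangement possible), giving 3 unpaired electrons.

3 unpaired electrons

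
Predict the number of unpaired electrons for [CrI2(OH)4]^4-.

Each iodide is −1; each hydroxide is −1; balancing the −4 overall charge requires Cr(II).
Group 6 minus oxidation state 2 gives a d⁴ configuration.
The spin state decides the count: Hydroxide and iodide are weak-field ligands for a first-row metal, so the complex is high-spin.
An octahedral high-spin d⁴ ion is t₂g³e_g¹, giving 4 unpaired electrons.

4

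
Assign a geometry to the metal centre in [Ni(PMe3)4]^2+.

Ligand charges: trimethylphosphine is neutral. With an overall charge of +2 the nickel centre must be in the +2 oxidation state.
Ni sits in group 10, so the d-electron count is 10 − 2 = 8.
With 4 monodentate ligands the coordination number is 4.
Trimethylphosphine is a strong-field ligand (high in the spectrochemical series).
A 3d d⁸ ion with strong-field ligands gains enough CFSE to favour square planar over tetrahedral.

square planar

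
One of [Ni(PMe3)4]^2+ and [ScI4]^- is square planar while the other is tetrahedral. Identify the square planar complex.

[Ni(PMe3)4]^2+

For [Ni(PMe3)4]^2+: Summing ligand charges against the +2 overall charge gives an oxidation state of +2 for nickel. Group 10 minus oxidation state 2 gives a d⁸ configuration. Trimethylphosphine is a strong-field ligand (high in the spectrochemical series). A 3d d⁸ ion with strong-field ligands gains enough CFSE to favour square planar over tetrahedral. → square planar.
For [ScI4]^-: Ligand charges: each iodide is −1. With an overall charge of −1 the scandium centre must be in the +3 oxidation state. Sc sits in group 3, so the d-electron count is 3 − 3 = 0. A d⁰ ion has no crystal-field stabilisation preference between square planar and tetrahedral, so four ligands adopt the sterically favoured tetrahedral geometry. → tetrahedral.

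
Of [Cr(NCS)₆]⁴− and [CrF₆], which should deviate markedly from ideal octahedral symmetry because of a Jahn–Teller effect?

[Cr(NCS)₆]⁴−: Ligand charges: each isothiocyanate is −1. With an overall charge of −4 the chromium centre must be in the +2 oxidation state. Chromium is a group-6 element; Cr(II) is therefore d⁴. Isothiocyanate is a weak-field ligand for a first-row metal, so the complex is high-spin. The t₂g³e_g¹ (high-spin) configuration has an unevenly filled e_g set; the Jahn–Teller theorem predicts a tetragonal distortion (typically axial elongation) to lift the degeneracy.
[CrF₆]: Ligand charges: each fluoride is −1. With an overall charge of 0 the chromium centre must be in the +6 oxidation state. Group 6 minus oxidation state 6 gives a d⁰ configuration. The d⁰ configuration leaves the e_g set evenly filled (or empty) — no strong Jahn–Teller driving force.

[Cr(NCS)₆]⁴−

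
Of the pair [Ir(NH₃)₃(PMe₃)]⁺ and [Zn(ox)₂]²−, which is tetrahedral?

For [Ir(NH₃)₃(PMe₃)]⁺: Ligand charges: ammonia is neutral; trimethylphosphine is neutral. With an overall charge of +1 the iridium centre must be in the +1 oxidation state. Ir sits in group 9, so the d-electron count is 9 − 1 = 8. A 5d d⁸ ion has a large crystal-field splitting; square planar leaves the high-energy d_{x²−y²} orbital empty and maximises CFSE. → square planar.
For [Zn(ox)₂]²−: Ligand charges: each oxalate is −2. With an overall charge of −2 the zinc centre must be in the +2 oxidation state. Group 12 minus oxidation state 2 gives a d¹⁰ configuration. A d¹⁰ ion has no crystal-field stabilisation preference between square planar and tetrahedral, so four ligands adopt the sterically favoured tetrahedral geometry. → tetrahedral.

[Zn(ox)₂]²−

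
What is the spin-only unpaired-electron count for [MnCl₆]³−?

4 unpaired electrons

Ligand charges: each chloride is −1. With an overall charge of −3 the manganese centre must be in the +3 oxidation state.
Manganese is a group-7 element; Mn(III) is therefore d⁴.
The spin state decides the count: Chloride is a weak-field ligand for a first-row metal, so the complex is high-spin.
An octahedral high-spin d⁴ ion is t₂g³e_g¹, giving 4 unpaired electrons.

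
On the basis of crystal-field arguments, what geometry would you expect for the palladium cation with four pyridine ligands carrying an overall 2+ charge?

square planar

Pyridine is neutral; balancing the +2 overall charge requires Pd(II).
Pd sits in group 10, so the d-electron count is 10 − 2 = 8.
Coordination number: 4.
A 4d d⁸ ion has a large crystal-field splitting; square planar leaves the high-energy d_{x²−y²} orbital empty and maximises CFSE.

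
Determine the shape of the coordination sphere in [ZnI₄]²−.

Summing ligand charges against the −2 overall charge gives an oxidation state of +2 for zinc.
Group 12 minus oxidation state 2 gives a d¹⁰ configuration.
Coordination number: 4.
A d¹⁰ ion has no crystal-field stabilisation preference between square planar and tetrahedral, so four ligands adopt the sterically favoured tetrahedral geometry.

tetrahedral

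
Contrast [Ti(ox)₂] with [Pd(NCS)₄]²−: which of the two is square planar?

For [Ti(ox)₂]: Each oxalate is −2; balancing the 0 overall charge requires Ti(IV). Ti sits in group 4, so the d-electron count is 4 − 4 = 0. A d⁰ ion has no crystal-field stabilisation preference between square planar and tetrahedral, so four ligands adopt the sterically favoured tetrahedral geometry. → tetrahedral.
For [Pd(NCS)₄]²−: Ligand charges: each isothiocyanate is −1. With an overall charge of −2 the palladium centre must be in the +2 oxidation state. Pd sits in group 10, so the d-electron count is 10 − 2 = 8. A 4d d⁸ ion has a large crystal-field splitting; square planar leaves the high-energy d_{x²−y²} orbital empty and maximises CFSE. → square planar.

[Pd(NCS)₄]²−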